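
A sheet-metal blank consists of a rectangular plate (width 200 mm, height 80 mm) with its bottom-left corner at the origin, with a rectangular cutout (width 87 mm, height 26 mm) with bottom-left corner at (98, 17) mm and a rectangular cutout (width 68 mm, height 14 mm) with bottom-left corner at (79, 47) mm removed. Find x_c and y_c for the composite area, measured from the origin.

x_c = 91.69 mm, y_c = 40.73 mm

plate: A = 200 × 80 = 16000.00, centroid at (100.00, 40.00).
hole 1: A = −(87 × 26) = -2262.00, centroid at (141.50, 30.00).
hole 2: A = −(68 × 14) = -952.00, centroid at (113.00, 54.00).
ΣA = 12786.00 mm²
ΣAx_c = (16000.00)(100.00) + (-2262.00)(141.50) + (-952.00)(113.00) = 1172351.00 mm³
ΣAy_c = (16000.00)(40.00) + (-2262.00)(30.00) + (-952.00)(54.00) = 520732.00 mm³
x_c = 1172351.00 / 12786.00 = 91.69 mm
y_c = 520732.00 / 12786.00 = 40.73 mm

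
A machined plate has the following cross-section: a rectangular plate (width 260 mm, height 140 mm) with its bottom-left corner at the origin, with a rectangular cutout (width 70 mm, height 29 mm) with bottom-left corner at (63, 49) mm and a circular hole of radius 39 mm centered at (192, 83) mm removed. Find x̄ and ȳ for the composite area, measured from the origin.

plate: A = 260 × 140 = 36400.00, centroid at (130.00, 70.00).
hole 1: A = −(70 × 29) = -2030.00, centroid at (98.00, 63.50).
hole 2: A = −π·39² = -4778.36, centroid at (192.00, 83.00).
ΣA = 29591.64 mm²
ΣAx̄ = (36400.00)(130.00) + (-2030.00)(98.00) + (-4778.36)(192.00) = 3615614.41 mm³
ΣAȳ = (36400.00)(70.00) + (-2030.00)(63.50) + (-4778.36)(83.00) = 2022490.92 mm³
x̄ = 3615614.41 / 29591.64 = 122.18 mm
ȳ = 2022490.92 / 29591.64 = 68.35 mm

x̄ = 122.18 mm, ȳ = 68.35 mm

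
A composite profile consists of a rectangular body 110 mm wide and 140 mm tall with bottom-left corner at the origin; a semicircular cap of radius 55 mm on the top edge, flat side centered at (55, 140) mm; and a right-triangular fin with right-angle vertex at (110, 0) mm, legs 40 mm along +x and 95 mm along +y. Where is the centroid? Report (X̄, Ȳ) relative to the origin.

Part | A | x̄ᵢ | ȳᵢ | A·x̄ᵢ | A·ȳᵢ
rectangular body | 15400.00 | 55.00 | 70.00 | 847000.00 | 1078000.00
semicircular top | 4751.66 | 55.00 | 163.34 | 261341.24 | 776148.91
triangular fin | 1900.00 | 123.33 | 31.67 | 234333.33 | 60166.67
Σ | 22051.66 |  |  | 1342674.57 | 1914315.58
X̄ = 1342674.57 / 22051.66 = 60.89 mm
Ȳ = 1914315.58 / 22051.66 = 86.81 mm

X̄ = 60.89 mm, Ȳ = 86.81 mm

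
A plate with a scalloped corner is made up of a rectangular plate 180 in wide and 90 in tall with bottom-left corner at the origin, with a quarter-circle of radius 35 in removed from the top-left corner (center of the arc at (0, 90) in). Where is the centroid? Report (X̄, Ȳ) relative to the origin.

X̄ = 94.74 in, Ȳ = 43.10 in

Part | A | x̄ᵢ | ȳᵢ | A·x̄ᵢ | A·ȳᵢ
plate | 16200.00 | 90.00 | 45.00 | 1458000.00 | 729000.00
removed quarter-circle | -962.11 | 14.85 | 75.15 | -14291.67 | -72298.48
Σ | 15237.89 |  |  | 1443708.33 | 656701.52
X̄ = 1443708.33 / 15237.89 = 94.74 in
Ȳ = 656701.52 / 15237.89 = 43.10 in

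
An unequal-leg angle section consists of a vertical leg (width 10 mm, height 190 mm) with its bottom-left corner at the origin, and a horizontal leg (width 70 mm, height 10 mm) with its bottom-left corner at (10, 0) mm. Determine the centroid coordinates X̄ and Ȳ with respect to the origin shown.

Part | A | x̄ᵢ | ȳᵢ | A·x̄ᵢ | A·ȳᵢ
vertical leg | 1900.00 | 5.00 | 95.00 | 9500.00 | 180500.00
horizontal leg | 700.00 | 45.00 | 5.00 | 31500.00 | 3500.00
Σ | 2600.00 |  |  | 41000.00 | 184000.00
X̄ = 41000.00 / 2600.00 = 15.77 mm
Ȳ = 184000.00 / 2600.00 = 70.77 mm

X̄ = 15.77 mm, Ȳ = 70.77 mm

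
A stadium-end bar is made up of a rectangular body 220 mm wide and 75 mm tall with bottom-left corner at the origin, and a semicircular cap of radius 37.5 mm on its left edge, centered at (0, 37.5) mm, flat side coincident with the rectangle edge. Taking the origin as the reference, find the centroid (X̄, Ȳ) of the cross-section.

rectangular body: A = 220 × 75 = 16500.00, centroid at (110.00, 37.50).
semicircular end: A = ½π·37.5² = 2208.93, centroid at (-15.92, 37.50).
ΣA = 18708.93 mm²
ΣAX̄ = (16500.00)(110.00) + (2208.93)(-15.92) = 1779843.75 mm³
ΣAȲ = (16500.00)(37.50) + (2208.93)(37.50) = 701584.96 mm³
X̄ = 1779843.75 / 18708.93 = 95.13 mm
Ȳ = 701584.96 / 18708.93 = 37.50 mm

X̄ = 95.13 mm, Ȳ = 37.50 mm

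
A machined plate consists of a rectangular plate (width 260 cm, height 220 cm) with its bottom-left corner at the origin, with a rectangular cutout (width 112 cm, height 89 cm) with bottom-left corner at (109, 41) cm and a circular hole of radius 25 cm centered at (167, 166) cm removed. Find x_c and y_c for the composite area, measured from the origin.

plate: A = 260 × 220 = 57200.00, centroid at (130.00, 110.00).
hole 1: A = −(112 × 89) = -9968.00, centroid at (165.00, 85.50).
hole 2: A = −π·25² = -1963.50, centroid at (167.00, 166.00).
ΣA = 45268.50 cm², ΣAx_c = 5463376.27 cm³, ΣAy_c = 5113795.76 cm³.
x_c = 5463376.27/45268.50 = 120.69 cm; y_c = 5113795.76/45268.50 = 112.97 cm.

x_c = 120.69 cm, y_c = 112.97 cm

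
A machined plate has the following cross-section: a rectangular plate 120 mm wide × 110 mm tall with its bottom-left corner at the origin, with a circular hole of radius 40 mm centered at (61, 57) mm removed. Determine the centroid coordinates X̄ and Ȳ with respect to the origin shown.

X̄ = 59.39 mm, Ȳ = 53.77 mm

plate: A = 120 × 110 = 13200.00, centroid at (60.00, 55.00).
hole: A = −π·40² = -5026.55, centroid at (61.00, 57.00).
ΣA = 8173.45 mm², ΣAX̄ = 485380.56 mm³, ΣAȲ = 439486.75 mm³.
X̄ = 485380.56/8173.45 = 59.39 mm; Ȳ = 439486.75/8173.45 = 53.77 mm.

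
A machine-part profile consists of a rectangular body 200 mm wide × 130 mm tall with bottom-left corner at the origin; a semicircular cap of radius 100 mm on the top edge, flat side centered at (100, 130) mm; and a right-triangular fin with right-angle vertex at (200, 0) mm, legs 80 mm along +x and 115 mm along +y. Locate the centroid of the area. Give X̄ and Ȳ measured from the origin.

X̄ = 112.58 mm, Ȳ = 98.80 mm

Part | A | x̄ᵢ | ȳᵢ | A·x̄ᵢ | A·ȳᵢ
rectangular body | 26000.00 | 100.00 | 65.00 | 2600000.00 | 1690000.00
semicircular top | 15707.96 | 100.00 | 172.44 | 1570796.33 | 2708701.89
triangular fin | 4600.00 | 226.67 | 38.33 | 1042666.67 | 176333.33
Σ | 46307.96 |  |  | 5213462.99 | 4575035.22
X̄ = 5213462.99 / 46307.96 = 112.58 mm
Ȳ = 4575035.22 / 46307.96 = 98.80 mm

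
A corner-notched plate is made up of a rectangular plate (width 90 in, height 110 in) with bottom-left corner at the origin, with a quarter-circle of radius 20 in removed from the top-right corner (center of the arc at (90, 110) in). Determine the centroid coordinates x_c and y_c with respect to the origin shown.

x_c = 43.80 in, y_c = 53.48 in

Part | A | x̄ᵢ | ȳᵢ | A·x̄ᵢ | A·ȳᵢ
plate | 9900.00 | 45.00 | 55.00 | 445500.00 | 544500.00
removed quarter-circle | -314.16 | 81.51 | 101.51 | -25607.67 | -31890.85
Σ | 9585.84 |  |  | 419892.33 | 512609.15
x_c = 419892.33 / 9585.84 = 43.80 in
y_c = 512609.15 / 9585.84 = 53.48 in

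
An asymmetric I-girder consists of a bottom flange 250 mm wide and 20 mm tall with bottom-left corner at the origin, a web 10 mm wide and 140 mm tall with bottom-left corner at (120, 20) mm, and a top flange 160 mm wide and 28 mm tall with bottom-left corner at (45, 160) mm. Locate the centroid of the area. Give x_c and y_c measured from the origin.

bottom flange: A = 250 × 20 = 5000.00, centroid at (125.00, 10.00).
web: A = 10 × 140 = 1400.00, centroid at (125.00, 90.00).
top flange: A = 160 × 28 = 4480.00, centroid at (125.00, 174.00).
ΣA = 10880.00 mm²
ΣAx_c = (5000.00)(125.00) + (1400.00)(125.00) + (4480.00)(125.00) = 1360000.00 mm³
ΣAy_c = (5000.00)(10.00) + (1400.00)(90.00) + (4480.00)(174.00) = 955520.00 mm³
x_c = 1360000.00 / 10880.00 = 125.00 mm
y_c = 955520.00 / 10880.00 = 87.82 mm

x_c = 125.00 mm, y_c = 87.82 mm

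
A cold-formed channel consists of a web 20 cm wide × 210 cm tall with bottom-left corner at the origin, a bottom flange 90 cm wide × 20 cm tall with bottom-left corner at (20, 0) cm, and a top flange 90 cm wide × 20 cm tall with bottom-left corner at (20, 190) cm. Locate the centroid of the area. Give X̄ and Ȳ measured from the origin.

Part | A | x̄ᵢ | ȳᵢ | A·x̄ᵢ | A·ȳᵢ
web | 4200.00 | 10.00 | 105.00 | 42000.00 | 441000.00
bottom flange | 1800.00 | 65.00 | 10.00 | 117000.00 | 18000.00
top flange | 1800.00 | 65.00 | 200.00 | 117000.00 | 360000.00
Σ | 7800.00 |  |  | 276000.00 | 819000.00
X̄ = 276000.00 / 7800.00 = 35.38 cm
Ȳ = 819000.00 / 7800.00 = 105.00 cm

X̄ = 35.38 cm, Ȳ = 105.00 cm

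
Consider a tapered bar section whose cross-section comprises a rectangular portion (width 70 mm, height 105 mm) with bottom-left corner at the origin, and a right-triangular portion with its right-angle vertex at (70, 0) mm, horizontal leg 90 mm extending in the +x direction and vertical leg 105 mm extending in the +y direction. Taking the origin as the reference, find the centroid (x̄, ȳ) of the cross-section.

Part | A | x̄ᵢ | ȳᵢ | A·x̄ᵢ | A·ȳᵢ
rectangular portion | 7350.00 | 35.00 | 52.50 | 257250.00 | 385875.00
triangular portion | 4725.00 | 100.00 | 35.00 | 472500.00 | 165375.00
Σ | 12075.00 |  |  | 729750.00 | 551250.00
x̄ = 729750.00 / 12075.00 = 60.43 mm
ȳ = 551250.00 / 12075.00 = 45.65 mm

x̄ = 60.43 mm, ȳ = 45.65 mm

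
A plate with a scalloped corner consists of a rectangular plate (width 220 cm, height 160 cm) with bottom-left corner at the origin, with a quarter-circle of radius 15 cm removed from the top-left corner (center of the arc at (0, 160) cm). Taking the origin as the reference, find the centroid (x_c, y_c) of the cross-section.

Part | A | x̄ᵢ | ȳᵢ | A·x̄ᵢ | A·ȳᵢ
plate | 35200.00 | 110.00 | 80.00 | 3872000.00 | 2816000.00
removed quarter-circle | -176.71 | 6.37 | 153.63 | -1125.00 | -27149.33
Σ | 35023.29 |  |  | 3870875.00 | 2788850.67
x_c = 3870875.00 / 35023.29 = 110.52 cm
y_c = 2788850.67 / 35023.29 = 79.63 cm

x_c = 110.52 cm, y_c = 79.63 cm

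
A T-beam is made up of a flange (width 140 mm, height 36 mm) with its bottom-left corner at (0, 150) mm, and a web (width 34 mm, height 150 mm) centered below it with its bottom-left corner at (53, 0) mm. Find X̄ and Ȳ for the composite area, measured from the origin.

Part | A | x̄ᵢ | ȳᵢ | A·x̄ᵢ | A·ȳᵢ
web | 5100.00 | 70.00 | 75.00 | 357000.00 | 382500.00
flange | 5040.00 | 70.00 | 168.00 | 352800.00 | 846720.00
Σ | 10140.00 |  |  | 709800.00 | 1229220.00
X̄ = 709800.00 / 10140.00 = 70.00 mm
Ȳ = 1229220.00 / 10140.00 = 121.22 mm

X̄ = 70.00 mm, Ȳ = 121.22 mm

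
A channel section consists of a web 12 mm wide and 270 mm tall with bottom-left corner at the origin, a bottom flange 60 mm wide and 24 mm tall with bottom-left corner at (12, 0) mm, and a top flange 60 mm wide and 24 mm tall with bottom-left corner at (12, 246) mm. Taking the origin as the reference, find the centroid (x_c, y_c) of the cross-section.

Part | A | x̄ᵢ | ȳᵢ | A·x̄ᵢ | A·ȳᵢ
web | 3240.00 | 6.00 | 135.00 | 19440.00 | 437400.00
bottom flange | 1440.00 | 42.00 | 12.00 | 60480.00 | 17280.00
top flange | 1440.00 | 42.00 | 258.00 | 60480.00 | 371520.00
Σ | 6120.00 |  |  | 140400.00 | 826200.00
x_c = 140400.00 / 6120.00 = 22.94 mm
y_c = 826200.00 / 6120.00 = 135.00 mm

x_c = 22.94 mm, y_c = 135.00 mm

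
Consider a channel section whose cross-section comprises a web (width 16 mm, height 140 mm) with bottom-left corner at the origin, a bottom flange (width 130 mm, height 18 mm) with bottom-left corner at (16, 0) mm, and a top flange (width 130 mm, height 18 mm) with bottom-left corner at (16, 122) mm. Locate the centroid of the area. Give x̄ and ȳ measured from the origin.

x̄ = 57.37 mm, ȳ = 70.00 mm

web: A = 16 × 140 = 2240.00, centroid at (8.00, 70.00).
bottom flange: A = 130 × 18 = 2340.00, centroid at (81.00, 9.00).
top flange: A = 130 × 18 = 2340.00, centroid at (81.00, 131.00).
ΣA = 6920.00 mm², ΣAx̄ = 397000.00 mm³, ΣAȳ = 484400.00 mm³.
x̄ = 397000.00/6920.00 = 57.37 mm; ȳ = 484400.00/6920.00 = 70.00 mm.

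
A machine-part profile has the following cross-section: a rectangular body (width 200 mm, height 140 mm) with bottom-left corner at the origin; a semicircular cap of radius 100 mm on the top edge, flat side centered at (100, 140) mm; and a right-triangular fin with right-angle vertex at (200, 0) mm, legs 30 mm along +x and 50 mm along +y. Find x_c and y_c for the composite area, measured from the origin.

x_c = 101.86 mm, y_c = 108.83 mm

rectangular body: A = 200 × 140 = 28000.00, centroid at (100.00, 70.00).
semicircular top: A = ½π·100² = 15707.96, centroid at (100.00, 182.44).
triangular fin: A = ½·30·50 = 750.00, centroid at (210.00, 16.67).
ΣA = 44457.96 mm², ΣAx_c = 4528296.33 mm³, ΣAy_c = 4838281.52 mm³.
x_c = 4528296.33/44457.96 = 101.86 mm; y_c = 4838281.52/44457.96 = 108.83 mm.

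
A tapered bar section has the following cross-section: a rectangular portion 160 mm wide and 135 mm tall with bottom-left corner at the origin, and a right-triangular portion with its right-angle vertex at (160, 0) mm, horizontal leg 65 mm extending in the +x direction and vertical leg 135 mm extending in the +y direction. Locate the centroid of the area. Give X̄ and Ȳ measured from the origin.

rectangular portion: A = 160 × 135 = 21600.00, centroid at (80.00, 67.50).
triangular portion: A = ½·65·135 = 4387.50, centroid at (181.67, 45.00).
ΣA = 25987.50 mm²
ΣAX̄ = (21600.00)(80.00) + (4387.50)(181.67) = 2525062.50 mm³
ΣAȲ = (21600.00)(67.50) + (4387.50)(45.00) = 1655437.50 mm³
X̄ = 2525062.50 / 25987.50 = 97.16 mm
Ȳ = 1655437.50 / 25987.50 = 63.70 mm

X̄ = 97.16 mm, Ȳ = 63.70 mm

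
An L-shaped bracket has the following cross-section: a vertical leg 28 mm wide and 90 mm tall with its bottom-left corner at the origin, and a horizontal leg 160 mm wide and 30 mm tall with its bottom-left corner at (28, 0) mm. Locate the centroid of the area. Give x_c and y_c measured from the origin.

x_c = 75.64 mm, y_c = 25.33 mm

Part | A | x̄ᵢ | ȳᵢ | A·x̄ᵢ | A·ȳᵢ
vertical leg | 2520.00 | 14.00 | 45.00 | 35280.00 | 113400.00
horizontal leg | 4800.00 | 108.00 | 15.00 | 518400.00 | 72000.00
Σ | 7320.00 |  |  | 553680.00 | 185400.00
x_c = 553680.00 / 7320.00 = 75.64 mm
y_c = 185400.00 / 7320.00 = 25.33 mm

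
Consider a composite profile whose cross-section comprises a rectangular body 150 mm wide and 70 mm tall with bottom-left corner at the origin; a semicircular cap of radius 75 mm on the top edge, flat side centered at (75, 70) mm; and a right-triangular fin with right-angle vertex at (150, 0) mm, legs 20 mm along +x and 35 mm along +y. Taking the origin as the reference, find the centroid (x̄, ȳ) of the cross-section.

x̄ = 76.45 mm, ȳ = 64.58 mm

rectangular body: A = 150 × 70 = 10500.00, centroid at (75.00, 35.00).
semicircular top: A = ½π·75² = 8835.73, centroid at (75.00, 101.83).
triangular fin: A = ½·20·35 = 350.00, centroid at (156.67, 11.67).
ΣA = 19685.73 mm²
ΣAx̄ = (10500.00)(75.00) + (8835.73)(75.00) + (350.00)(156.67) = 1505013.03 mm³
ΣAȳ = (10500.00)(35.00) + (8835.73)(101.83) + (350.00)(11.67) = 1271334.39 mm³
x̄ = 1505013.03 / 19685.73 = 76.45 mm
ȳ = 1271334.39 / 19685.73 = 64.58 mm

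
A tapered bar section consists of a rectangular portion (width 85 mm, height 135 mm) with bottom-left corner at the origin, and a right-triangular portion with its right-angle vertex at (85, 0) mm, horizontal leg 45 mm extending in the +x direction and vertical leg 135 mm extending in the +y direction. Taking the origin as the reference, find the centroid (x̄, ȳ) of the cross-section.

rectangular portion: A = 85 × 135 = 11475.00, centroid at (42.50, 67.50).
triangular portion: A = ½·45·135 = 3037.50, centroid at (100.00, 45.00).
ΣA = 14512.50 mm², ΣAx̄ = 791437.50 mm³, ΣAȳ = 911250.00 mm³.
x̄ = 791437.50/14512.50 = 54.53 mm; ȳ = 911250.00/14512.50 = 62.79 mm.

x̄ = 54.53 mm, ȳ = 62.79 mm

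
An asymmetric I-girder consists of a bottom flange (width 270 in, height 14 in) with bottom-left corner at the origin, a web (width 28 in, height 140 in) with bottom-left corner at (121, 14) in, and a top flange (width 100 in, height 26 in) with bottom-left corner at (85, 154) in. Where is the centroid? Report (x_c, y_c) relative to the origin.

x_c = 135.00 in, y_c = 76.69 in

Part | A | x̄ᵢ | ȳᵢ | A·x̄ᵢ | A·ȳᵢ
bottom flange | 3780.00 | 135.00 | 7.00 | 510300.00 | 26460.00
web | 3920.00 | 135.00 | 84.00 | 529200.00 | 329280.00
top flange | 2600.00 | 135.00 | 167.00 | 351000.00 | 434200.00
Σ | 10300.00 |  |  | 1390500.00 | 789940.00
x_c = 1390500.00 / 10300.00 = 135.00 in
y_c = 789940.00 / 10300.00 = 76.69 in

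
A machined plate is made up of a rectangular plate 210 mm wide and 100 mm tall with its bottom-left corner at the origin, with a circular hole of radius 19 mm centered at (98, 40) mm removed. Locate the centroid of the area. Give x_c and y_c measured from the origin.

x_c = 105.40 mm, y_c = 50.57 mm

plate: A = 210 × 100 = 21000.00, centroid at (105.00, 50.00).
hole: A = −π·19² = -1134.11, centroid at (98.00, 40.00).
ΣA = 19865.89 mm², ΣAx_c = 2093856.74 mm³, ΣAy_c = 1004635.40 mm³.
x_c = 2093856.74/19865.89 = 105.40 mm; y_c = 1004635.40/19865.89 = 50.57 mm.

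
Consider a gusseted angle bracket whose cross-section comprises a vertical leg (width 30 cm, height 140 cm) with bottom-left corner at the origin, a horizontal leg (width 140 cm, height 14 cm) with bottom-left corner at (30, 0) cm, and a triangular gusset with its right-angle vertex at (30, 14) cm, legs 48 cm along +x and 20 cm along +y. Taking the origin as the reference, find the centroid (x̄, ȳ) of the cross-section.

vertical leg: A = 30 × 140 = 4200.00, centroid at (15.00, 70.00).
horizontal leg: A = 140 × 14 = 1960.00, centroid at (100.00, 7.00).
gusset: A = ½·48·20 = 480.00, centroid at (46.00, 20.67).
ΣA = 6640.00 cm²
ΣAx̄ = (4200.00)(15.00) + (1960.00)(100.00) + (480.00)(46.00) = 281080.00 cm³
ΣAȳ = (4200.00)(70.00) + (1960.00)(7.00) + (480.00)(20.67) = 317640.00 cm³
x̄ = 281080.00 / 6640.00 = 42.33 cm
ȳ = 317640.00 / 6640.00 = 47.84 cm

x̄ = 42.33 cm, ȳ = 47.84 cm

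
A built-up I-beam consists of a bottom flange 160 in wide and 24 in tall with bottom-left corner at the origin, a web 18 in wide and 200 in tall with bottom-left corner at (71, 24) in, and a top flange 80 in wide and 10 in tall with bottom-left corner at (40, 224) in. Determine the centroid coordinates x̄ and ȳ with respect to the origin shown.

x̄ = 80.00 in, ȳ = 82.00 in

Part | A | x̄ᵢ | ȳᵢ | A·x̄ᵢ | A·ȳᵢ
bottom flange | 3840.00 | 80.00 | 12.00 | 307200.00 | 46080.00
web | 3600.00 | 80.00 | 124.00 | 288000.00 | 446400.00
top flange | 800.00 | 80.00 | 229.00 | 64000.00 | 183200.00
Σ | 8240.00 |  |  | 659200.00 | 675680.00
x̄ = 659200.00 / 8240.00 = 80.00 in
ȳ = 675680.00 / 8240.00 = 82.00 in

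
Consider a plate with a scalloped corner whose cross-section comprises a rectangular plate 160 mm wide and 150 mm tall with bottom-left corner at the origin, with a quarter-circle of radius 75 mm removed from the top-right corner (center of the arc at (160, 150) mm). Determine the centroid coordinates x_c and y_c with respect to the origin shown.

plate: A = 160 × 150 = 24000.00, centroid at (80.00, 75.00).
removed quarter-circle: A = −¼π·75² = -4417.86, centroid at (128.17, 118.17).
ΣA = 19582.14 mm²
ΣAx_c = (24000.00)(80.00) + (-4417.86)(128.17) = 1353766.65 mm³
ΣAy_c = (24000.00)(75.00) + (-4417.86)(118.17) = 1277945.30 mm³
x_c = 1353766.65 / 19582.14 = 69.13 mm
y_c = 1277945.30 / 19582.14 = 65.26 mm

x_c = 69.13 mm, y_c = 65.26 mm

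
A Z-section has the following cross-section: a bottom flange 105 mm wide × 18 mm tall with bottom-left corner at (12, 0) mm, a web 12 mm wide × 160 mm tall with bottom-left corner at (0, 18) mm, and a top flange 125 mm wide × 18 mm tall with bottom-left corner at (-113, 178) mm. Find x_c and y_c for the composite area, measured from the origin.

Part | A | x̄ᵢ | ȳᵢ | A·x̄ᵢ | A·ȳᵢ
bottom flange | 1890.00 | 64.50 | 9.00 | 121905.00 | 17010.00
web | 1920.00 | 6.00 | 98.00 | 11520.00 | 188160.00
top flange | 2250.00 | -50.50 | 187.00 | -113625.00 | 420750.00
Σ | 6060.00 |  |  | 19800.00 | 625920.00
x_c = 19800.00 / 6060.00 = 3.27 mm
y_c = 625920.00 / 6060.00 = 103.29 mm

x_c = 3.27 mm, y_c = 103.29 mm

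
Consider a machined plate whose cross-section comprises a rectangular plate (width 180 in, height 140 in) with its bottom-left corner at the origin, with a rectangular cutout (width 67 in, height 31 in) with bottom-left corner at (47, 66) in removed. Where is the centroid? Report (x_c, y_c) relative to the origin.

Part | A | x̄ᵢ | ȳᵢ | A·x̄ᵢ | A·ȳᵢ
plate | 25200.00 | 90.00 | 70.00 | 2268000.00 | 1764000.00
hole | -2077.00 | 80.50 | 81.50 | -167198.50 | -169275.50
Σ | 23123.00 |  |  | 2100801.50 | 1594724.50
x_c = 2100801.50 / 23123.00 = 90.85 in
y_c = 1594724.50 / 23123.00 = 68.97 in

x_c = 90.85 in, y_c = 68.97 in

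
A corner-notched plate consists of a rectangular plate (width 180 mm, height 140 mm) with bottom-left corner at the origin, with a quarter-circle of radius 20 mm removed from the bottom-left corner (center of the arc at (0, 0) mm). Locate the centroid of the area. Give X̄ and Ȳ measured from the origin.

X̄ = 91.03 mm, Ȳ = 70.78 mm

plate: A = 180 × 140 = 25200.00, centroid at (90.00, 70.00).
removed quarter-circle: A = −¼π·20² = -314.16, centroid at (8.49, 8.49).
ΣA = 24885.84 mm², ΣAX̄ = 2265333.33 mm³, ΣAȲ = 1761333.33 mm³.
X̄ = 2265333.33/24885.84 = 91.03 mm; Ȳ = 1761333.33/24885.84 = 70.78 mm.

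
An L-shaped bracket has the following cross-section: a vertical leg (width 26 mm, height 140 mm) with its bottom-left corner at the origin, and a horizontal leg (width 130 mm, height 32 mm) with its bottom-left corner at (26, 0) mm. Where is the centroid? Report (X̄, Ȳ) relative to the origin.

X̄ = 54.60 mm, Ȳ = 41.20 mm

vertical leg: A = 26 × 140 = 3640.00, centroid at (13.00, 70.00).
horizontal leg: A = 130 × 32 = 4160.00, centroid at (91.00, 16.00).
ΣA = 7800.00 mm²
ΣAX̄ = (3640.00)(13.00) + (4160.00)(91.00) = 425880.00 mm³
ΣAȲ = (3640.00)(70.00) + (4160.00)(16.00) = 321360.00 mm³
X̄ = 425880.00 / 7800.00 = 54.60 mm
Ȳ = 321360.00 / 7800.00 = 41.20 mm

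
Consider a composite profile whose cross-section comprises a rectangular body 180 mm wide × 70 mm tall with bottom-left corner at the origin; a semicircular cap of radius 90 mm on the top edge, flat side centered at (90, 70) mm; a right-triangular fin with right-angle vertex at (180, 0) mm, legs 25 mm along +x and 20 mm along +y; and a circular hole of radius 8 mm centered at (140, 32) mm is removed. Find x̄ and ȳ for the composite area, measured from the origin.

x̄ = 90.57 mm, ȳ = 71.45 mm

Part | A | x̄ᵢ | ȳᵢ | A·x̄ᵢ | A·ȳᵢ
rectangular body | 12600.00 | 90.00 | 35.00 | 1134000.00 | 441000.00
semicircular top | 12723.45 | 90.00 | 108.20 | 1145110.52 | 1376641.52
triangular fin | 250.00 | 188.33 | 6.67 | 47083.33 | 1666.67
hole | -201.06 | 140.00 | 32.00 | -28148.67 | -6433.98
Σ | 25372.39 |  |  | 2298045.19 | 1812874.20
x̄ = 2298045.19 / 25372.39 = 90.57 mm
ȳ = 1812874.20 / 25372.39 = 71.45 mm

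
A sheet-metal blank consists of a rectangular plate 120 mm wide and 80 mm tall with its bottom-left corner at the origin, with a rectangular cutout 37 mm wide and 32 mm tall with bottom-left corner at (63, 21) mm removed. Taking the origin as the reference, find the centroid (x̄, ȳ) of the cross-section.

plate: A = 120 × 80 = 9600.00, centroid at (60.00, 40.00).
hole: A = −(37 × 32) = -1184.00, centroid at (81.50, 37.00).
ΣA = 8416.00 mm²
ΣAx̄ = (9600.00)(60.00) + (-1184.00)(81.50) = 479504.00 mm³
ΣAȳ = (9600.00)(40.00) + (-1184.00)(37.00) = 340192.00 mm³
x̄ = 479504.00 / 8416.00 = 56.98 mm
ȳ = 340192.00 / 8416.00 = 40.42 mm

x̄ = 56.98 mm, ȳ = 40.42 mm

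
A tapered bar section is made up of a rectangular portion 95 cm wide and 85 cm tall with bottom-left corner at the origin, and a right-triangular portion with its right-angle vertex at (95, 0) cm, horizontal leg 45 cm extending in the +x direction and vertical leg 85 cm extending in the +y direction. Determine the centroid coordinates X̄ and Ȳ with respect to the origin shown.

X̄ = 59.47 cm, Ȳ = 39.79 cm

rectangular portion: A = 95 × 85 = 8075.00, centroid at (47.50, 42.50).
triangular portion: A = ½·45·85 = 1912.50, centroid at (110.00, 28.33).
ΣA = 9987.50 cm², ΣAX̄ = 593937.50 cm³, ΣAȲ = 397375.00 cm³.
X̄ = 593937.50/9987.50 = 59.47 cm; Ȳ = 397375.00/9987.50 = 39.79 cm.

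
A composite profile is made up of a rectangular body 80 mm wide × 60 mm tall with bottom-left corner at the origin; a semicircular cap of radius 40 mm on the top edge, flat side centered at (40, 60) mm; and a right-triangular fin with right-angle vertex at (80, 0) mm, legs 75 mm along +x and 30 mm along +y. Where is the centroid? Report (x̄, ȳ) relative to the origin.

rectangular body: A = 80 × 60 = 4800.00, centroid at (40.00, 30.00).
semicircular top: A = ½π·40² = 2513.27, centroid at (40.00, 76.98).
triangular fin: A = ½·75·30 = 1125.00, centroid at (105.00, 10.00).
ΣA = 8438.27 mm²
ΣAx̄ = (4800.00)(40.00) + (2513.27)(40.00) + (1125.00)(105.00) = 410655.96 mm³
ΣAȳ = (4800.00)(30.00) + (2513.27)(76.98) + (1125.00)(10.00) = 348713.11 mm³
x̄ = 410655.96 / 8438.27 = 48.67 mm
ȳ = 348713.11 / 8438.27 = 41.33 mm

x̄ = 48.67 mm, ȳ = 41.33 mm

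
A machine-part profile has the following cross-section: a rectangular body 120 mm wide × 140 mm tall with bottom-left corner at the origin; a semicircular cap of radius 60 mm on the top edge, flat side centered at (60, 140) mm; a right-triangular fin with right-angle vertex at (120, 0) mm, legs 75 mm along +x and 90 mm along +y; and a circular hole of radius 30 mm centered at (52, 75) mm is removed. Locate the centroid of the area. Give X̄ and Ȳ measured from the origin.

X̄ = 73.45 mm, Ȳ = 86.99 mm

Part | A | x̄ᵢ | ȳᵢ | A·x̄ᵢ | A·ȳᵢ
rectangular body | 16800.00 | 60.00 | 70.00 | 1008000.00 | 1176000.00
semicircular top | 5654.87 | 60.00 | 165.46 | 339292.01 | 935681.35
triangular fin | 3375.00 | 145.00 | 30.00 | 489375.00 | 101250.00
hole | -2827.43 | 52.00 | 75.00 | -147026.54 | -212057.50
Σ | 23002.43 |  |  | 1689640.47 | 2000873.84
X̄ = 1689640.47 / 23002.43 = 73.45 mm
Ȳ = 2000873.84 / 23002.43 = 86.99 mm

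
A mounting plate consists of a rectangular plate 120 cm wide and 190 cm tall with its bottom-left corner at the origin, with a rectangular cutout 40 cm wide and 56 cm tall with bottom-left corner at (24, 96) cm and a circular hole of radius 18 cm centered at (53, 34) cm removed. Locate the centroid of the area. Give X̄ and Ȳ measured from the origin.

X̄ = 62.20 cm, Ȳ = 94.85 cm

plate: A = 120 × 190 = 22800.00, centroid at (60.00, 95.00).
hole 1: A = −(40 × 56) = -2240.00, centroid at (44.00, 124.00).
hole 2: A = −π·18² = -1017.88, centroid at (53.00, 34.00).
ΣA = 19542.12 cm², ΣAX̄ = 1215492.57 cm³, ΣAȲ = 1853632.22 cm³.
X̄ = 1215492.57/19542.12 = 62.20 cm; Ȳ = 1853632.22/19542.12 = 94.85 cm.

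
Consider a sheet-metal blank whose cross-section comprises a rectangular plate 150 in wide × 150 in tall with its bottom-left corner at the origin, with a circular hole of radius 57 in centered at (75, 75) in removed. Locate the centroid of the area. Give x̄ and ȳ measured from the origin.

x̄ = 75.00 in, ȳ = 75.00 in

plate: A = 150 × 150 = 22500.00, centroid at (75.00, 75.00).
hole: A = −π·57² = -10207.03, centroid at (75.00, 75.00).
ΣA = 12292.97 in²
ΣAx̄ = (22500.00)(75.00) + (-10207.03)(75.00) = 921972.41 in³
ΣAȳ = (22500.00)(75.00) + (-10207.03)(75.00) = 921972.41 in³
x̄ = 921972.41 / 12292.97 = 75.00 in
ȳ = 921972.41 / 12292.97 = 75.00 in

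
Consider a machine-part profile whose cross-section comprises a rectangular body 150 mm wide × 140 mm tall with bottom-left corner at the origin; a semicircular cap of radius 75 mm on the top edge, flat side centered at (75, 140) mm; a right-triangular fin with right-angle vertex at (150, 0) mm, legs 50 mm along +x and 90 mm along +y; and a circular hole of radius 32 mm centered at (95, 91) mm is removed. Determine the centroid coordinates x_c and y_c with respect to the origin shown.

Part | A | x̄ᵢ | ȳᵢ | A·x̄ᵢ | A·ȳᵢ
rectangular body | 21000.00 | 75.00 | 70.00 | 1575000.00 | 1470000.00
semicircular top | 8835.73 | 75.00 | 171.83 | 662679.70 | 1518252.11
triangular fin | 2250.00 | 166.67 | 30.00 | 375000.00 | 67500.00
hole | -3216.99 | 95.00 | 91.00 | -305614.13 | -292746.17
Σ | 28868.74 |  |  | 2307065.57 | 2763005.94
x_c = 2307065.57 / 28868.74 = 79.92 mm
y_c = 2763005.94 / 28868.74 = 95.71 mm

x_c = 79.92 mm, y_c = 95.71 mm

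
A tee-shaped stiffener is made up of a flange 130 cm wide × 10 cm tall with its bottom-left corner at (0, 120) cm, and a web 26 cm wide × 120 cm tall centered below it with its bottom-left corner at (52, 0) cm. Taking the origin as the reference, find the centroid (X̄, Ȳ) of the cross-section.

X̄ = 65.00 cm, Ȳ = 79.12 cm

web: A = 26 × 120 = 3120.00, centroid at (65.00, 60.00).
flange: A = 130 × 10 = 1300.00, centroid at (65.00, 125.00).
ΣA = 4420.00 cm²
ΣAX̄ = (3120.00)(65.00) + (1300.00)(65.00) = 287300.00 cm³
ΣAȲ = (3120.00)(60.00) + (1300.00)(125.00) = 349700.00 cm³
X̄ = 287300.00 / 4420.00 = 65.00 cm
Ȳ = 349700.00 / 4420.00 = 79.12 cm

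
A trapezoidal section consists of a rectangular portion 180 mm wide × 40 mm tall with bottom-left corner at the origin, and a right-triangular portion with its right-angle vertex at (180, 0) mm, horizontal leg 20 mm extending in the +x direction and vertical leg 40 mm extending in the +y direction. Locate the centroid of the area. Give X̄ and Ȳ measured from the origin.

rectangular portion: A = 180 × 40 = 7200.00, centroid at (90.00, 20.00).
triangular portion: A = ½·20·40 = 400.00, centroid at (186.67, 13.33).
ΣA = 7600.00 mm²
ΣAX̄ = (7200.00)(90.00) + (400.00)(186.67) = 722666.67 mm³
ΣAȲ = (7200.00)(20.00) + (400.00)(13.33) = 149333.33 mm³
X̄ = 722666.67 / 7600.00 = 95.09 mm
Ȳ = 149333.33 / 7600.00 = 19.65 mm

X̄ = 95.09 mm, Ȳ = 19.65 mm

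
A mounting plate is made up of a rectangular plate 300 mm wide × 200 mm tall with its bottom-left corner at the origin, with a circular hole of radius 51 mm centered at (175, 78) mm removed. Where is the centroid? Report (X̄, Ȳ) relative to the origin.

plate: A = 300 × 200 = 60000.00, centroid at (150.00, 100.00).
hole: A = −π·51² = -8171.28, centroid at (175.00, 78.00).
ΣA = 51828.72 mm², ΣAX̄ = 7570025.56 mm³, ΣAȲ = 5362639.97 mm³.
X̄ = 7570025.56/51828.72 = 146.06 mm; Ȳ = 5362639.97/51828.72 = 103.47 mm.

X̄ = 146.06 mm, Ȳ = 103.47 mm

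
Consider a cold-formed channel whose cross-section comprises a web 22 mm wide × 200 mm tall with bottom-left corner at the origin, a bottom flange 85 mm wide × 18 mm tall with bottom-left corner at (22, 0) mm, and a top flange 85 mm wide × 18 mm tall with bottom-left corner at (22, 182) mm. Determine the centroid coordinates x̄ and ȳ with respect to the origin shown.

web: A = 22 × 200 = 4400.00, centroid at (11.00, 100.00).
bottom flange: A = 85 × 18 = 1530.00, centroid at (64.50, 9.00).
top flange: A = 85 × 18 = 1530.00, centroid at (64.50, 191.00).
ΣA = 7460.00 mm², ΣAx̄ = 245770.00 mm³, ΣAȳ = 746000.00 mm³.
x̄ = 245770.00/7460.00 = 32.95 mm; ȳ = 746000.00/7460.00 = 100.00 mm.

x̄ = 32.95 mm, ȳ = 100.00 mm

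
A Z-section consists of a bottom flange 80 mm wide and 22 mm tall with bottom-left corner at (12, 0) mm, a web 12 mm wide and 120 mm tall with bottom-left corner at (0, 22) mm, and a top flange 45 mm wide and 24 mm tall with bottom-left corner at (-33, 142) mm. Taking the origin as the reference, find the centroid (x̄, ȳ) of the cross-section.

bottom flange: A = 80 × 22 = 1760.00, centroid at (52.00, 11.00).
web: A = 12 × 120 = 1440.00, centroid at (6.00, 82.00).
top flange: A = 45 × 24 = 1080.00, centroid at (-10.50, 154.00).
ΣA = 4280.00 mm², ΣAx̄ = 88820.00 mm³, ΣAȳ = 303760.00 mm³.
x̄ = 88820.00/4280.00 = 20.75 mm; ȳ = 303760.00/4280.00 = 70.97 mm.

x̄ = 20.75 mm, ȳ = 70.97 mm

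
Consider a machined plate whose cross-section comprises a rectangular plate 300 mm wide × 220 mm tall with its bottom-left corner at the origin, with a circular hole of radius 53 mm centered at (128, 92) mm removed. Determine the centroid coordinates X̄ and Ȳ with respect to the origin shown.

Part | A | x̄ᵢ | ȳᵢ | A·x̄ᵢ | A·ȳᵢ
plate | 66000.00 | 150.00 | 110.00 | 9900000.00 | 7260000.00
hole | -8824.73 | 128.00 | 92.00 | -1129565.92 | -811875.51
Σ | 57175.27 |  |  | 8770434.08 | 6448124.49
X̄ = 8770434.08 / 57175.27 = 153.40 mm
Ȳ = 6448124.49 / 57175.27 = 112.78 mm

X̄ = 153.40 mm, Ȳ = 112.78 mm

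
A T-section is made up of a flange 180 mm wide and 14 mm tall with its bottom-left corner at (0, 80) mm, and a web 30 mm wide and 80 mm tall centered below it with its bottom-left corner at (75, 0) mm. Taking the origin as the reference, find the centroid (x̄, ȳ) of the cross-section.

x̄ = 90.00 mm, ȳ = 64.07 mm

web: A = 30 × 80 = 2400.00, centroid at (90.00, 40.00).
flange: A = 180 × 14 = 2520.00, centroid at (90.00, 87.00).
ΣA = 4920.00 mm²
ΣAx̄ = (2400.00)(90.00) + (2520.00)(90.00) = 442800.00 mm³
ΣAȳ = (2400.00)(40.00) + (2520.00)(87.00) = 315240.00 mm³
x̄ = 442800.00 / 4920.00 = 90.00 mm
ȳ = 315240.00 / 4920.00 = 64.07 mm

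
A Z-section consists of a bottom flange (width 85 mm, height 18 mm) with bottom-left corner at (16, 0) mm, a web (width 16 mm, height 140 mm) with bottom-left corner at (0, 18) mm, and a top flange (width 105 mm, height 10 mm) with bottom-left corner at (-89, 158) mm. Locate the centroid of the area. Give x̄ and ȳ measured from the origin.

Part | A | x̄ᵢ | ȳᵢ | A·x̄ᵢ | A·ȳᵢ
bottom flange | 1530.00 | 58.50 | 9.00 | 89505.00 | 13770.00
web | 2240.00 | 8.00 | 88.00 | 17920.00 | 197120.00
top flange | 1050.00 | -36.50 | 163.00 | -38325.00 | 171150.00
Σ | 4820.00 |  |  | 69100.00 | 382040.00
x̄ = 69100.00 / 4820.00 = 14.34 mm
ȳ = 382040.00 / 4820.00 = 79.26 mm

x̄ = 14.34 mm, ȳ = 79.26 mm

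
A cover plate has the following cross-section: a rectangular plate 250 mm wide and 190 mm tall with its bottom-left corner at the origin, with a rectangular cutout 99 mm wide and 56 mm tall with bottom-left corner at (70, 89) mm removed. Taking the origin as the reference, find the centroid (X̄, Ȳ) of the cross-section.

plate: A = 250 × 190 = 47500.00, centroid at (125.00, 95.00).
hole: A = −(99 × 56) = -5544.00, centroid at (119.50, 117.00).
ΣA = 41956.00 mm²
ΣAX̄ = (47500.00)(125.00) + (-5544.00)(119.50) = 5274992.00 mm³
ΣAȲ = (47500.00)(95.00) + (-5544.00)(117.00) = 3863852.00 mm³
X̄ = 5274992.00 / 41956.00 = 125.73 mm
Ȳ = 3863852.00 / 41956.00 = 92.09 mm

X̄ = 125.73 mm, Ȳ = 92.09 mm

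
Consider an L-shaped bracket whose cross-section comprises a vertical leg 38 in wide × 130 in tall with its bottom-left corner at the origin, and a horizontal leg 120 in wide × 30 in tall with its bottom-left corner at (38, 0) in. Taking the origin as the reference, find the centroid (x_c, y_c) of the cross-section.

vertical leg: A = 38 × 130 = 4940.00, centroid at (19.00, 65.00).
horizontal leg: A = 120 × 30 = 3600.00, centroid at (98.00, 15.00).
ΣA = 8540.00 in², ΣAx_c = 446660.00 in³, ΣAy_c = 375100.00 in³.
x_c = 446660.00/8540.00 = 52.30 in; y_c = 375100.00/8540.00 = 43.92 in.

x_c = 52.30 in, y_c = 43.92 in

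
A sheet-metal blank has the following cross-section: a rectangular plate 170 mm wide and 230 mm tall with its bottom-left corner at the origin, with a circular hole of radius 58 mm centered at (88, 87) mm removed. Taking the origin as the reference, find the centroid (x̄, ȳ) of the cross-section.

x̄ = 83.89 mm, ȳ = 125.37 mm

Part | A | x̄ᵢ | ȳᵢ | A·x̄ᵢ | A·ȳᵢ
plate | 39100.00 | 85.00 | 115.00 | 3323500.00 | 4496500.00
hole | -10568.32 | 88.00 | 87.00 | -930011.96 | -919443.64
Σ | 28531.68 |  |  | 2393488.04 | 3577056.36
x̄ = 2393488.04 / 28531.68 = 83.89 mm
ȳ = 3577056.36 / 28531.68 = 125.37 mm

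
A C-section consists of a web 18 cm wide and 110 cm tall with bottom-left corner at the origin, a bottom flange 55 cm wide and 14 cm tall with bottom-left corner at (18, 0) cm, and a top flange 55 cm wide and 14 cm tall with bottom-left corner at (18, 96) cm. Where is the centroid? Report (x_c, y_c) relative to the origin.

x_c = 24.97 cm, y_c = 55.00 cm

web: A = 18 × 110 = 1980.00, centroid at (9.00, 55.00).
bottom flange: A = 55 × 14 = 770.00, centroid at (45.50, 7.00).
top flange: A = 55 × 14 = 770.00, centroid at (45.50, 103.00).
ΣA = 3520.00 cm²
ΣAx_c = (1980.00)(9.00) + (770.00)(45.50) + (770.00)(45.50) = 87890.00 cm³
ΣAy_c = (1980.00)(55.00) + (770.00)(7.00) + (770.00)(103.00) = 193600.00 cm³
x_c = 87890.00 / 3520.00 = 24.97 cm
y_c = 193600.00 / 3520.00 = 55.00 cm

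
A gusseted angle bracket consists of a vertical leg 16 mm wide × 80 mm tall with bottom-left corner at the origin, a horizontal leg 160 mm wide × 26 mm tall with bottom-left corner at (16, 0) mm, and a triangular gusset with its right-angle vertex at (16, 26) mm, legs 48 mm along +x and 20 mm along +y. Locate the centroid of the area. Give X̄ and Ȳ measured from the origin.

Part | A | x̄ᵢ | ȳᵢ | A·x̄ᵢ | A·ȳᵢ
vertical leg | 1280.00 | 8.00 | 40.00 | 10240.00 | 51200.00
horizontal leg | 4160.00 | 96.00 | 13.00 | 399360.00 | 54080.00
gusset | 480.00 | 32.00 | 32.67 | 15360.00 | 15680.00
Σ | 5920.00 |  |  | 424960.00 | 120960.00
X̄ = 424960.00 / 5920.00 = 71.78 mm
Ȳ = 120960.00 / 5920.00 = 20.43 mm

X̄ = 71.78 mm, Ȳ = 20.43 mm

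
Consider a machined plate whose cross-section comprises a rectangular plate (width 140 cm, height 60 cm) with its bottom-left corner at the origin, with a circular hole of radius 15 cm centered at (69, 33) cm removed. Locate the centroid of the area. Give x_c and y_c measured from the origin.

x_c = 70.09 cm, y_c = 29.72 cm

plate: A = 140 × 60 = 8400.00, centroid at (70.00, 30.00).
hole: A = −π·15² = -706.86, centroid at (69.00, 33.00).
ΣA = 7693.14 cm², ΣAx_c = 539226.77 cm³, ΣAy_c = 228673.67 cm³.
x_c = 539226.77/7693.14 = 70.09 cm; y_c = 228673.67/7693.14 = 29.72 cm.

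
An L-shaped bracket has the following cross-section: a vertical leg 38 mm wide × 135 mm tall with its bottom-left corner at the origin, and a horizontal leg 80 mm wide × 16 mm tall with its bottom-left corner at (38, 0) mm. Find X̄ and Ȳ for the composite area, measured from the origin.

X̄ = 30.78 mm, Ȳ = 55.62 mm

Part | A | x̄ᵢ | ȳᵢ | A·x̄ᵢ | A·ȳᵢ
vertical leg | 5130.00 | 19.00 | 67.50 | 97470.00 | 346275.00
horizontal leg | 1280.00 | 78.00 | 8.00 | 99840.00 | 10240.00
Σ | 6410.00 |  |  | 197310.00 | 356515.00
X̄ = 197310.00 / 6410.00 = 30.78 mm
Ȳ = 356515.00 / 6410.00 = 55.62 mm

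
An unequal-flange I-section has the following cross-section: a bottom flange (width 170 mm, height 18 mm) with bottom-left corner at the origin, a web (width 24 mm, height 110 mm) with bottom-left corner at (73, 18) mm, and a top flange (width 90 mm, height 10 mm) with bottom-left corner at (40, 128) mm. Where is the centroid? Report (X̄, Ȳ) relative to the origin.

X̄ = 85.00 mm, Ȳ = 51.51 mm

Part | A | x̄ᵢ | ȳᵢ | A·x̄ᵢ | A·ȳᵢ
bottom flange | 3060.00 | 85.00 | 9.00 | 260100.00 | 27540.00
web | 2640.00 | 85.00 | 73.00 | 224400.00 | 192720.00
top flange | 900.00 | 85.00 | 133.00 | 76500.00 | 119700.00
Σ | 6600.00 |  |  | 561000.00 | 339960.00
X̄ = 561000.00 / 6600.00 = 85.00 mm
Ȳ = 339960.00 / 6600.00 = 51.51 mm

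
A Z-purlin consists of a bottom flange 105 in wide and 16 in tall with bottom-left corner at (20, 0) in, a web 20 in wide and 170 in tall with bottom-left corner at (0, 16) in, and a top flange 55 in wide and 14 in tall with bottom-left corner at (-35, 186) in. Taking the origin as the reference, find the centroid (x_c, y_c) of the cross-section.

x_c = 25.65 in, y_c = 86.40 in

Part | A | x̄ᵢ | ȳᵢ | A·x̄ᵢ | A·ȳᵢ
bottom flange | 1680.00 | 72.50 | 8.00 | 121800.00 | 13440.00
web | 3400.00 | 10.00 | 101.00 | 34000.00 | 343400.00
top flange | 770.00 | -7.50 | 193.00 | -5775.00 | 148610.00
Σ | 5850.00 |  |  | 150025.00 | 505450.00
x_c = 150025.00 / 5850.00 = 25.65 in
y_c = 505450.00 / 5850.00 = 86.40 in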